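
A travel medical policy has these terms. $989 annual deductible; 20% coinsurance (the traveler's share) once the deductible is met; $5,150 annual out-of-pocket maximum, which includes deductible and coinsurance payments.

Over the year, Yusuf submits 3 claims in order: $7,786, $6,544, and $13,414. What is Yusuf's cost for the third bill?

$1,492.80

Bill 1, $7,786: $989 finishes the deductible; $6,797 goes to coinsurance; traveler's 20% is $1,359.40. Traveler owes $2,348.40 (running OOP $2,348.40).
Bill 2, $6,544: 20% coinsurance on $6,544 = $1,308.80. Traveler pays $1,308.80; OOP now $3,657.20.
Bill 3, $13,414: deductible met; 20% of $13,414 = $2,682.80. Adding that to $3,657.20 gives $6,340, past the $5,150 cap; traveler pays only $5,150 − $3,657.20 = $1,492.80.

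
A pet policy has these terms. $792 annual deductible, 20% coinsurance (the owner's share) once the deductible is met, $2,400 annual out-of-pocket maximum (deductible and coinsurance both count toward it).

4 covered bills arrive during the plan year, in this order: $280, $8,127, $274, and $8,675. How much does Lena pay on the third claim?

Bill 1, $280: all of it applies to the deductible. Cost to owner: $280. OOP to date $280.
Bill 2, $8,127: deductible takes $512, $7,615 remains; 20% of $7,615 = $1,523. Owner owes $2,035 (running OOP $2,315).
Bill 3, $274: deductible met; 20% of $274 = $54.80. Cost to owner: $54.80. OOP to date $2,369.80.

$54.80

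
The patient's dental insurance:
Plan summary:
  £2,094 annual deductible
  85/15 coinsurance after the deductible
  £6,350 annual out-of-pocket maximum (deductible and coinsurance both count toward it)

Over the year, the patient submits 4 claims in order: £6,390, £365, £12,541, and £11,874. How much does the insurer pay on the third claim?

#1 (£6,390): deductible takes £2,094, £4,296 remains; patient's 15% is £644.40. Patient pays £2,738.40; OOP now £2,738.40. Plan pays £6,390 − £2,738.40 = £3,651.60.
#2 (£365): deductible already satisfied, so patient's share is 15% × £365 = £54.75. Patient pays £54.75; OOP now £2,793.15. Plan pays £365 − £54.75 = £310.25.
#3 (£12,541): deductible already satisfied, so patient's share is 15% × £12,541 = £1,881.15. Patient pays £1,881.15; OOP now £4,674.30. Insurer: £12,541 − £1,881.15 = £10,659.85.

£10,659.85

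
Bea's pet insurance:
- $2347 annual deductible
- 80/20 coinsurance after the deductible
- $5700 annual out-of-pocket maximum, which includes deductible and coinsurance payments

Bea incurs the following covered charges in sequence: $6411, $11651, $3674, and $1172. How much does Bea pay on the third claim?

Claim 1 ($6411): $2347 to deductible, leaving $4064; 20% of $4064 = $812.80. Cost to owner: $3159.80. OOP to date $3159.80.
Claim 2 ($11651): 20% coinsurance on $11651 = $2330.20. Owner owes $2330.20 (running OOP $5490).
Claim 3 ($3674): deductible already satisfied, so owner's share is 20% × $3674 = $734.80. OOP would hit $6224.80 > $5700, so the cap limits the owner to $5700 − $5490 = $210.

$210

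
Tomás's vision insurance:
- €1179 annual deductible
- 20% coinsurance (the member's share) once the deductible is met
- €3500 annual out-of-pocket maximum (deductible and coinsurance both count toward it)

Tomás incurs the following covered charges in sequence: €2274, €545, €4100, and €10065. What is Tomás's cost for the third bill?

€820

Claim 1 — €2274: €1179 to deductible, leaving €1095; 20% of €1095 = €219. Member pays €1398; OOP now €1398.
Claim 2 — €545: deductible met; 20% of €545 = €109. Member pays €109; OOP now €1507.
Claim 3 — €4100: 20% coinsurance on €4100 = €820. Member pays €820; OOP now €2327.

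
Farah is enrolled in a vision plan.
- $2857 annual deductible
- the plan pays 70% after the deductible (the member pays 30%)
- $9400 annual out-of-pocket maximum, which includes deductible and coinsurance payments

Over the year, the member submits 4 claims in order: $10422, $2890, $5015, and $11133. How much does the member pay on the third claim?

$1504.50

Bill 1, $10422: $2857 finishes the deductible; $7565 goes to coinsurance; 30% of $7565 = $2269.50. Member owes $5126.50 (running OOP $5126.50).
Bill 2, $2890: deductible met; 30% of $2890 = $867. Cost to member: $867. OOP to date $5993.50.
Bill 3, $5015: deductible already satisfied, so member's share is 30% × $5015 = $1504.50. Member owes $1504.50 (running OOP $7498).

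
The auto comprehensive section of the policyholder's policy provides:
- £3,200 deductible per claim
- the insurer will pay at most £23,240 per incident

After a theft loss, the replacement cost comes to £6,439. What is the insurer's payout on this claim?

Subtract the deductible: £6,439 − £3,200 = £3,239.
£3,239 ≤ £23,240, so the limit doesn't bind; insurer pays £3,239.

£3,239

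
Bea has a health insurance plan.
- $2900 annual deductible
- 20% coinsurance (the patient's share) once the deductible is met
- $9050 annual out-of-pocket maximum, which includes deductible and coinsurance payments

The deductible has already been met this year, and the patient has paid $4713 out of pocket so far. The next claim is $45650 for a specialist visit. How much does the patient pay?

$4337

With the deductible met, the entire $45650 is subject to coinsurance.
Coinsurance: $45650 × 20% = $9130.
Adding $9130 to the $4713 already spent would give $13843, which exceeds the $9050 cap; the patient pays just $9050 − $4713 = $4337.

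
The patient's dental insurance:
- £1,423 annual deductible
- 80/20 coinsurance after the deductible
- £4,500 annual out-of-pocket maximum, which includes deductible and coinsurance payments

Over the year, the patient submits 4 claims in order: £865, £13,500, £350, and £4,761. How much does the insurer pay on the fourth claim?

Claim 1 — £865: fully absorbed by the deductible. Patient owes £865 (running OOP £865). Insurer: £865 − £865 = £0.
Claim 2 — £13,500: £558 to deductible, leaving £12,942; patient's 20% is £2,588.40. Cost to patient: £3,146.40. OOP to date £4,011.40. Plan pays £13,500 − £3,146.40 = £10,353.60.
Claim 3 — £350: deductible already satisfied, so patient's share is 20% × £350 = £70. Patient owes £70 (running OOP £4,081.40). Plan pays £350 − £70 = £280.
Claim 4 — £4,761: deductible already satisfied, so patient's share is 20% × £4,761 = £952.20. That would push OOP to £5,033.60, over the £4,500 cap, so patient pays £4,500 − £4,081.40 = £418.60. Plan pays £4,761 − £418.60 = £4,342.40.

£4,342.40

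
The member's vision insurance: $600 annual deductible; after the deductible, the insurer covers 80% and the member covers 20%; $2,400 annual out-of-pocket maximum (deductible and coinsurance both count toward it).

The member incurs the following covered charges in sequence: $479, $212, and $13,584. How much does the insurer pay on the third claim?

$11,802.20

Claim 1 — $479: fully absorbed by the deductible. Member pays $479; OOP now $479. Plan pays $479 − $479 = $0.
Claim 2 — $212: $121 to deductible, leaving $91; coinsurance $91 × 20% = $18.20. Member owes $139.20 (running OOP $618.20). Insurer: $212 − $139.20 = $72.80.
Claim 3 — $13,584: 20% coinsurance on $13,584 = $2,716.80. Adding that to $618.20 gives $3,335, past the $2,400 cap; member pays only $2,400 − $618.20 = $1,781.80. Insurer: $13,584 − $1,781.80 = $11,802.20.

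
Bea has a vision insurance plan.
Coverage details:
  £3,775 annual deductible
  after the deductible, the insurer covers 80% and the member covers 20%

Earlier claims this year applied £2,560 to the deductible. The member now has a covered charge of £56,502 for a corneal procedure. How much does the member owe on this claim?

Deductible still to meet: £3,775 − £2,560 = £1,215.
The remaining £55,287 (= £56,502 − £1,215) moves to coinsurance.
Coinsurance: £55,287 × 20% = £11,057.40.
Member responsibility: £1,215 + £11,057.40 = £12,272.40.

£12,272.40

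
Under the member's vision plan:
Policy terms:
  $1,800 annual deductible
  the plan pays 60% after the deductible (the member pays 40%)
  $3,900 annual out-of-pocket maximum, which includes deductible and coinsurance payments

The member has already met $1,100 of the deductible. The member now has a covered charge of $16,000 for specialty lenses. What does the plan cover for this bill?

$1,100 of the $1,800 deductible is already met, leaving $700.
The remaining $15,300 (= $16,000 − $700) moves to coinsurance.
Coinsurance: $15,300 × 40% = $6,120.
Member responsibility before any cap: $700 + $6,120 = $6,820.
That would bring total out-of-pocket to $7,920, past the $3,900 cap. The member is capped at $3,900 − $1,100 = $2,800 on this claim.
Insurer pays the balance: $16,000 − $2,800 = $13,200.

$13,200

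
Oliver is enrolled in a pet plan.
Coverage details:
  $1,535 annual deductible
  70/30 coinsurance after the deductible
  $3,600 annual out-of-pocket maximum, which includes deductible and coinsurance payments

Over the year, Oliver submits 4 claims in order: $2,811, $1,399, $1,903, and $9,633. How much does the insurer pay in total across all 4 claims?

$12,146

Bill 1, $2,811: deductible takes $1,535, $1,276 remains; owner's 30% is $382.80. Owner owes $1,917.80 (running OOP $1,917.80). Plan pays $2,811 − $1,917.80 = $893.20.
Bill 2, $1,399: deductible met; 30% of $1,399 = $419.70. Cost to owner: $419.70. OOP to date $2,337.50. Insurer: $1,399 − $419.70 = $979.30.
Bill 3, $1,903: 30% coinsurance on $1,903 = $570.90. Owner owes $570.90 (running OOP $2,908.40). Plan pays $1,903 − $570.90 = $1,332.10.
Bill 4, $9,633: deductible already satisfied, so owner's share is 30% × $9,633 = $2,889.90. OOP would hit $5,798.30 > $3,600, so the cap limits the owner to $3,600 − $2,908.40 = $691.60. Insurer: $9,633 − $691.60 = $8,941.40.
Insurer total: $893.20 + $979.30 + $1,332.10 + $8,941.40 = $12,146.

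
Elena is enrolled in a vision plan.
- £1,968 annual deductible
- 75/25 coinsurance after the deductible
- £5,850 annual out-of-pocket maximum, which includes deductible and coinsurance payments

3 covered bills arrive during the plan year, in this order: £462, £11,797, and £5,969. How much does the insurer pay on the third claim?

£4,659.75

Claim 1 — £462: all of it applies to the deductible. Cost to member: £462. OOP to date £462. Plan pays £462 − £462 = £0.
Claim 2 — £11,797: deductible takes £1,506, £10,291 remains; coinsurance £10,291 × 25% = £2,572.75. Member pays £4,078.75; OOP now £4,540.75. Plan pays £11,797 − £4,078.75 = £7,718.25.
Claim 3 — £5,969: deductible met; 25% of £5,969 = £1,492.25. Adding that to £4,540.75 gives £6,033, past the £5,850 cap; member pays only £5,850 − £4,540.75 = £1,309.25. Insurer: £5,969 − £1,309.25 = £4,659.75.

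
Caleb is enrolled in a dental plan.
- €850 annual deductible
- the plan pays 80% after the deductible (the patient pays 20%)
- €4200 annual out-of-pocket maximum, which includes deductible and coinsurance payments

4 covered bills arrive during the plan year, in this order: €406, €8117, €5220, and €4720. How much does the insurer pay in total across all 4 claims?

€14263

#1 (€406): fully absorbed by the deductible. Patient pays €406; OOP now €406. Plan pays €406 − €406 = €0.
#2 (€8117): €444 finishes the deductible; €7673 goes to coinsurance; 20% of €7673 = €1534.60. Patient pays €1978.60; OOP now €2384.60. Insurer: €8117 − €1978.60 = €6138.40.
#3 (€5220): 20% coinsurance on €5220 = €1044. Patient owes €1044 (running OOP €3428.60). Insurer: €5220 − €1044 = €4176.
#4 (€4720): deductible met; 20% of €4720 = €944. Adding that to €3428.60 gives €4372.60, past the €4200 cap; patient pays only €4200 − €3428.60 = €771.40. Plan pays €4720 − €771.40 = €3948.60.
Insurer total: €0 + €6138.40 + €4176 + €3948.60 = €14263.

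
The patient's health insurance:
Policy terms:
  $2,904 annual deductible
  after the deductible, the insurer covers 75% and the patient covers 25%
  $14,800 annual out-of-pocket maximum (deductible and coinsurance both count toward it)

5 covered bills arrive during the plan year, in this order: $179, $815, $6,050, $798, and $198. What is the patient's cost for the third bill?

$2,945

Claim 1 ($179): all of it applies to the deductible. Patient owes $179 (running OOP $179).
Claim 2 ($815): fully absorbed by the deductible. Cost to patient: $815. OOP to date $994.
Claim 3 ($6,050): deductible takes $1,910, $4,140 remains; coinsurance $4,140 × 25% = $1,035. Patient owes $2,945 (running OOP $3,939).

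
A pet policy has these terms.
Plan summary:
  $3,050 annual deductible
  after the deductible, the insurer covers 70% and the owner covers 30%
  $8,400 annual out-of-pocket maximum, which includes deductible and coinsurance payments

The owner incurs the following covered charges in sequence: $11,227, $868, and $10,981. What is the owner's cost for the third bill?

$2,636.50

Bill 1, $11,227: $3,050 finishes the deductible; $8,177 goes to coinsurance; 30% of $8,177 = $2,453.10. Cost to owner: $5,503.10. OOP to date $5,503.10.
Bill 2, $868: deductible already satisfied, so owner's share is 30% × $868 = $260.40. Owner pays $260.40; OOP now $5,763.50.
Bill 3, $10,981: 30% coinsurance on $10,981 = $3,294.30. That would push OOP to $9,057.80, over the $8,400 cap, so owner pays $8,400 − $5,763.50 = $2,636.50.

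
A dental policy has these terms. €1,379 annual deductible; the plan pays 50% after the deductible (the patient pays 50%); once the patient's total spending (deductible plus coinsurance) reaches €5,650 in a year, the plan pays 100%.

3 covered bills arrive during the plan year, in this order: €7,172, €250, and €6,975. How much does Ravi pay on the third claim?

€1,249.50

Claim 1 — €7,172: €1,379 to deductible, leaving €5,793; patient's 50% is €2,896.50. Patient pays €4,275.50; OOP now €4,275.50.
Claim 2 — €250: deductible already satisfied, so patient's share is 50% × €250 = €125. Cost to patient: €125. OOP to date €4,400.50.
Claim 3 — €6,975: deductible already satisfied, so patient's share is 50% × €6,975 = €3,487.50. That would push OOP to €7,888, over the €5,650 cap, so patient pays €5,650 − €4,400.50 = €1,249.50.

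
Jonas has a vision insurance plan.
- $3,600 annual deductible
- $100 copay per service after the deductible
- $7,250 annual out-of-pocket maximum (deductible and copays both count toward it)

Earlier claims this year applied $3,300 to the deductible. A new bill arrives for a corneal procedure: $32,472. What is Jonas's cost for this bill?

$400

Deductible still to meet: $3,600 − $3,300 = $300.
The remaining $32,172 (= $32,472 − $300) moves to the copay.
Copay on this service: $100.
So the member owes $300 + $100 = $400 before any cap.
Cumulative spending $3,300 + $400 = $3,700 stays under the $7,250 maximum.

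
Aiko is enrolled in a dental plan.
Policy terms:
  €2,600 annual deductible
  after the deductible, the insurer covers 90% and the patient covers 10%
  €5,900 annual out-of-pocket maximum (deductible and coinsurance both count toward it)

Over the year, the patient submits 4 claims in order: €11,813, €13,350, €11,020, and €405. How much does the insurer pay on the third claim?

Claim 1 (€11,813): €2,600 to deductible, leaving €9,213; coinsurance €9,213 × 10% = €921.30. Cost to patient: €3,521.30. OOP to date €3,521.30. Insurer: €11,813 − €3,521.30 = €8,291.70.
Claim 2 (€13,350): deductible met; 10% of €13,350 = €1,335. Patient owes €1,335 (running OOP €4,856.30). Plan pays €13,350 − €1,335 = €12,015.
Claim 3 (€11,020): 10% coinsurance on €11,020 = €1,102. That would push OOP to €5,958.30, over the €5,900 cap, so patient pays €5,900 − €4,856.30 = €1,043.70. Insurer: €11,020 − €1,043.70 = €9,976.30.

€9,976.30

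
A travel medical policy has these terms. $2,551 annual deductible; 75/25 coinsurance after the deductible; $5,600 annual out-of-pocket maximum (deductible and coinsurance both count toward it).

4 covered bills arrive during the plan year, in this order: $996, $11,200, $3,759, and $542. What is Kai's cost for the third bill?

$637.75

#1 ($996): fully absorbed by the deductible. Traveler pays $996; OOP now $996.
#2 ($11,200): $1,555 to deductible, leaving $9,645; coinsurance $9,645 × 25% = $2,411.25. Traveler pays $3,966.25; OOP now $4,962.25.
#3 ($3,759): deductible met; 25% of $3,759 = $939.75. That would push OOP to $5,902, over the $5,600 cap, so traveler pays $5,600 − $4,962.25 = $637.75.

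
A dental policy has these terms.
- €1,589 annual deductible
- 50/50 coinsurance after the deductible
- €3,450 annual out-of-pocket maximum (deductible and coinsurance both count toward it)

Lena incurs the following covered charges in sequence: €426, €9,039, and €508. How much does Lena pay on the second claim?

Claim 1 — €426: fully absorbed by the deductible. Cost to patient: €426. OOP to date €426.
Claim 2 — €9,039: €1,163 finishes the deductible; €7,876 goes to coinsurance; 50% of €7,876 = €3,938. Deductible plus coinsurance: €1,163 + €3,938 = €5,101. OOP would hit €5,527 > €3,450, so the cap limits the patient to €3,450 − €426 = €3,024.

€3,024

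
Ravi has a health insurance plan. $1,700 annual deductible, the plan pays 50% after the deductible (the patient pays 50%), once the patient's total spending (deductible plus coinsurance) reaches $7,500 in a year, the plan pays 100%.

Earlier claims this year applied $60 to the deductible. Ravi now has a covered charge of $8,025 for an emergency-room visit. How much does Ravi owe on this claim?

$4,832.50

Deductible still to meet: $1,700 − $60 = $1,640.
That leaves $8,025 − $1,640 = $6,385 for coinsurance.
Coinsurance: $6,385 × 50% = $3,192.50.
That puts the patient's cost at $1,640 + $3,192.50 = $4,832.50 before any cap.
Cumulative spending $60 + $4,832.50 = $4,892.50 stays under the $7,500 maximum.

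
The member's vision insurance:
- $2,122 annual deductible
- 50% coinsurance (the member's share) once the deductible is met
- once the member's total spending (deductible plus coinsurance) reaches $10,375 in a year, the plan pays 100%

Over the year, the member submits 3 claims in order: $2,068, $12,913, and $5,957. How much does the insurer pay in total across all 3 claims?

Bill 1, $2,068: fully absorbed by the deductible. Member owes $2,068 (running OOP $2,068). Insurer: $2,068 − $2,068 = $0.
Bill 2, $12,913: deductible takes $54, $12,859 remains; coinsurance $12,859 × 50% = $6,429.50. Member pays $6,483.50; OOP now $8,551.50. Insurer: $12,913 − $6,483.50 = $6,429.50.
Bill 3, $5,957: deductible met; 50% of $5,957 = $2,978.50. That would push OOP to $11,530, over the $10,375 cap, so member pays $10,375 − $8,551.50 = $1,823.50. Plan pays $5,957 − $1,823.50 = $4,133.50.
Insurer total: $0 + $6,429.50 + $4,133.50 = $10,563.

$10,563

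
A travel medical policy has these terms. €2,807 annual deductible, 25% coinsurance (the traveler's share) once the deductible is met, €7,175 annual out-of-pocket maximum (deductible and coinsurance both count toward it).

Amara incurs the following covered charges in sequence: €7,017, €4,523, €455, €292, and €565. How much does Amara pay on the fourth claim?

€73

Claim 1 (€7,017): €2,807 finishes the deductible; €4,210 goes to coinsurance; 25% of €4,210 = €1,052.50. Traveler owes €3,859.50 (running OOP €3,859.50).
Claim 2 (€4,523): deductible already satisfied, so traveler's share is 25% × €4,523 = €1,130.75. Traveler owes €1,130.75 (running OOP €4,990.25).
Claim 3 (€455): deductible met; 25% of €455 = €113.75. Traveler owes €113.75 (running OOP €5,104).
Claim 4 (€292): deductible met; 25% of €292 = €73. Traveler owes €73 (running OOP €5,177).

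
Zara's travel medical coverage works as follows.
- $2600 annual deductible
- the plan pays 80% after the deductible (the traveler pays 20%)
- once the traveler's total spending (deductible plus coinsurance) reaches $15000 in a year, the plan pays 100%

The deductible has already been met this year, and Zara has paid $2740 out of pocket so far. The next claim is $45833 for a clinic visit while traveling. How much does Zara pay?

$9166.60

With the deductible met, the entire $45833 is subject to coinsurance.
20% of $45833 = $9166.60 falls to the traveler.
Total out-of-pocket so far would be $2740 + $9166.60 = $11906.60, below the $15000 cap — no reduction.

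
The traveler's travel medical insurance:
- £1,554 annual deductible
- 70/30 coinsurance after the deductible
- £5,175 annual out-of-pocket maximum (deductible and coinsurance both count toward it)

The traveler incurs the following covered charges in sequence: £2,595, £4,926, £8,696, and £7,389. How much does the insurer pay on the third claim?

£6,865.10

#1 (£2,595): £1,554 finishes the deductible; £1,041 goes to coinsurance; traveler's 30% is £312.30. Traveler pays £1,866.30; OOP now £1,866.30. Plan pays £2,595 − £1,866.30 = £728.70.
#2 (£4,926): deductible already satisfied, so traveler's share is 30% × £4,926 = £1,477.80. Traveler owes £1,477.80 (running OOP £3,344.10). Plan pays £4,926 − £1,477.80 = £3,448.20.
#3 (£8,696): deductible already satisfied, so traveler's share is 30% × £8,696 = £2,608.80. That would push OOP to £5,952.90, over the £5,175 cap, so traveler pays £5,175 − £3,344.10 = £1,830.90. Plan pays £8,696 − £1,830.90 = £6,865.10.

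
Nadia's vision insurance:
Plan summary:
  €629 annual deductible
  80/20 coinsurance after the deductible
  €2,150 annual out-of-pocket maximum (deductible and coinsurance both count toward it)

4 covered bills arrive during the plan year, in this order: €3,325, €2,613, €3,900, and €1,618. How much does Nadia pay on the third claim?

€459.20

#1 (€3,325): €629 finishes the deductible; €2,696 goes to coinsurance; 20% of €2,696 = €539.20. Member owes €1,168.20 (running OOP €1,168.20).
#2 (€2,613): deductible already satisfied, so member's share is 20% × €2,613 = €522.60. Member owes €522.60 (running OOP €1,690.80).
#3 (€3,900): 20% coinsurance on €3,900 = €780. Adding that to €1,690.80 gives €2,470.80, past the €2,150 cap; member pays only €2,150 − €1,690.80 = €459.20.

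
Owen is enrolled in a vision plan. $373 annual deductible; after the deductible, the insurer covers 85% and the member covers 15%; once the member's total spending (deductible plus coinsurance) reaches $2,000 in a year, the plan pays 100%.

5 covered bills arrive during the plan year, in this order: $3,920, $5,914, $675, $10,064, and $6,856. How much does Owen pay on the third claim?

$101.25

Bill 1, $3,920: $373 to deductible, leaving $3,547; member's 15% is $532.05. Cost to member: $905.05. OOP to date $905.05.
Bill 2, $5,914: deductible already satisfied, so member's share is 15% × $5,914 = $887.10. Cost to member: $887.10. OOP to date $1,792.15.
Bill 3, $675: 15% coinsurance on $675 = $101.25. Member pays $101.25; OOP now $1,893.40.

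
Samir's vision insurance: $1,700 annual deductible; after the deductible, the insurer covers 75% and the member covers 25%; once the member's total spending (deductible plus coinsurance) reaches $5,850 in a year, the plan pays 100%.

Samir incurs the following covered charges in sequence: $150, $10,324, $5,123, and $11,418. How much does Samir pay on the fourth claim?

$675.75

Bill 1, $150: fully absorbed by the deductible. Member pays $150; OOP now $150.
Bill 2, $10,324: $1,550 to deductible, leaving $8,774; coinsurance $8,774 × 25% = $2,193.50. Cost to member: $3,743.50. OOP to date $3,893.50.
Bill 3, $5,123: deductible already satisfied, so member's share is 25% × $5,123 = $1,280.75. Member pays $1,280.75; OOP now $5,174.25.
Bill 4, $11,418: deductible met; 25% of $11,418 = $2,854.50. Adding that to $5,174.25 gives $8,028.75, past the $5,850 cap; member pays only $5,850 − $5,174.25 = $675.75.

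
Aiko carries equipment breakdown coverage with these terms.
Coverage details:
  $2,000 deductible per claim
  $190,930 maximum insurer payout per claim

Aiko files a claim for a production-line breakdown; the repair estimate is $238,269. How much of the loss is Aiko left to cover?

Less the $2,000 deductible: $238,269 − $2,000 = $236,269.
The $190,930 per-incident cap binds; insurer pays $190,930.
The business owner bears the rest of the original loss: $238,269 − $190,930 = $47,339.

$47,339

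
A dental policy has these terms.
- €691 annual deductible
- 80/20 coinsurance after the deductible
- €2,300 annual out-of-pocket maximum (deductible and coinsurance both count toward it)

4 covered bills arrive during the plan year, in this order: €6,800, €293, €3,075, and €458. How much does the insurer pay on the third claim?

€2,746.40

Claim 1 — €6,800: €691 to deductible, leaving €6,109; 20% of €6,109 = €1,221.80. Patient pays €1,912.80; OOP now €1,912.80. Insurer: €6,800 − €1,912.80 = €4,887.20.
Claim 2 — €293: 20% coinsurance on €293 = €58.60. Patient pays €58.60; OOP now €1,971.40. Plan pays €293 − €58.60 = €234.40.
Claim 3 — €3,075: deductible met; 20% of €3,075 = €615. Adding that to €1,971.40 gives €2,586.40, past the €2,300 cap; patient pays only €2,300 − €1,971.40 = €328.60. Insurer: €3,075 − €328.60 = €2,746.40.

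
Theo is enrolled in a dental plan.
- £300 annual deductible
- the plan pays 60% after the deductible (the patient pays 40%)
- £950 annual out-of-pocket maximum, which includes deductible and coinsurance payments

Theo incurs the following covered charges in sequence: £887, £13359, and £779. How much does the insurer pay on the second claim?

Bill 1, £887: £300 finishes the deductible; £587 goes to coinsurance; patient's 40% is £234.80. Patient pays £534.80; OOP now £534.80. Insurer: £887 − £534.80 = £352.20.
Bill 2, £13359: deductible met; 40% of £13359 = £5343.60. That would push OOP to £5878.40, over the £950 cap, so patient pays £950 − £534.80 = £415.20. Plan pays £13359 − £415.20 = £12943.80.

£12943.80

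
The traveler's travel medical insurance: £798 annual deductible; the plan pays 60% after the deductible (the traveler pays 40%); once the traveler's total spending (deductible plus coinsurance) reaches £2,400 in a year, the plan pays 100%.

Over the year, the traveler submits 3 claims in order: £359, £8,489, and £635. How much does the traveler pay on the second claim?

Claim 1 (£359): entire amount goes to the deductible. Traveler pays £359; OOP now £359.
Claim 2 (£8,489): £439 to deductible, leaving £8,050; traveler's 40% is £3,220. Claim cost before the cap: £439 + £3,220 = £3,659. OOP would hit £4,018 > £2,400, so the cap limits the traveler to £2,400 − £359 = £2,041.

£2,041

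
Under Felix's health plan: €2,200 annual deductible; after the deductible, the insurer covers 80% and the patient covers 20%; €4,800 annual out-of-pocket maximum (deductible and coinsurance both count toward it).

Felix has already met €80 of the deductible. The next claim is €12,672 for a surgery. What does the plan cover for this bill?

€8,441.60

€80 of the €2,200 deductible is already met, leaving €2,120.
The remaining €10,552 (= €12,672 − €2,120) moves to coinsurance.
Patient's 20% share of €10,552 is €2,110.40.
Patient responsibility before any cap: €2,120 + €2,110.40 = €4,230.40.
Cumulative spending €80 + €4,230.40 = €4,310.40 stays under the €4,800 maximum.
The plan picks up €12,672 − €4,230.40 = €8,441.60.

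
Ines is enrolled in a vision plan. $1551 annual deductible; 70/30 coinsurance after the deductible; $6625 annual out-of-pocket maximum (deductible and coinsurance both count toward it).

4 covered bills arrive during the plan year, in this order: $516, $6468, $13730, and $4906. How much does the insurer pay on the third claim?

Bill 1, $516: fully absorbed by the deductible. Cost to member: $516. OOP to date $516. Insurer: $516 − $516 = $0.
Bill 2, $6468: $1035 finishes the deductible; $5433 goes to coinsurance; member's 30% is $1629.90. Cost to member: $2664.90. OOP to date $3180.90. Plan pays $6468 − $2664.90 = $3803.10.
Bill 3, $13730: deductible met; 30% of $13730 = $4119. Adding that to $3180.90 gives $7299.90, past the $6625 cap; member pays only $6625 − $3180.90 = $3444.10. Insurer: $13730 − $3444.10 = $10285.90.

$10285.90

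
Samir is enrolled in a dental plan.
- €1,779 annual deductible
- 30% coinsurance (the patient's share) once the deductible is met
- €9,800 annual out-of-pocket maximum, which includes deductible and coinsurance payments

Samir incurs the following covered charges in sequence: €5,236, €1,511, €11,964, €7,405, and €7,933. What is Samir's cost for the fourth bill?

#1 (€5,236): €1,779 to deductible, leaving €3,457; patient's 30% is €1,037.10. Patient pays €2,816.10; OOP now €2,816.10.
#2 (€1,511): deductible met; 30% of €1,511 = €453.30. Patient pays €453.30; OOP now €3,269.40.
#3 (€11,964): deductible met; 30% of €11,964 = €3,589.20. Cost to patient: €3,589.20. OOP to date €6,858.60.
#4 (€7,405): deductible already satisfied, so patient's share is 30% × €7,405 = €2,221.50. Patient pays €2,221.50; OOP now €9,080.10.

€2,221.50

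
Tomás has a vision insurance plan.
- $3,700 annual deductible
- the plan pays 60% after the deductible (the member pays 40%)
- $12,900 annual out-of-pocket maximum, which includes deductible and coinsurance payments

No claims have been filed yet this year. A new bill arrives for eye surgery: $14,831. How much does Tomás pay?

$8,152.40

The full $3,700 deductible is still open; $3,700 of this bill applies to it.
The remaining $11,131 (= $14,831 − $3,700) moves to coinsurance.
Coinsurance: $11,131 × 40% = $4,452.40.
So the member owes $3,700 + $4,452.40 = $8,152.40 before any cap.
Cumulative spending $0 + $8,152.40 = $8,152.40 stays under the $12,900 maximum.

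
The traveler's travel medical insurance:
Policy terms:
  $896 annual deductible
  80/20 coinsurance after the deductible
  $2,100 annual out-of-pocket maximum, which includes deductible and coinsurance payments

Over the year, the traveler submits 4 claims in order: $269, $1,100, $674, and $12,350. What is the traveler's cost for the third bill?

$134.80

Claim 1 ($269): entire amount goes to the deductible. Traveler pays $269; OOP now $269.
Claim 2 ($1,100): $627 to deductible, leaving $473; 20% of $473 = $94.60. Traveler owes $721.60 (running OOP $990.60).
Claim 3 ($674): deductible already satisfied, so traveler's share is 20% × $674 = $134.80. Cost to traveler: $134.80. OOP to date $1,125.40.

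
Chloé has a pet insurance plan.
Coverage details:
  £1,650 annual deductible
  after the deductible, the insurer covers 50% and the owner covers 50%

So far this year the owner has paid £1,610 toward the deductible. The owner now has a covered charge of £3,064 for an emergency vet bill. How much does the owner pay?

£1,552

£1,610 of the £1,650 deductible is already met, leaving £40.
After the £40 deductible portion, £3,064 − £40 = £3,024 is subject to coinsurance.
50% of £3,024 = £1,512 falls to the owner.
So the owner owes £40 + £1,512 = £1,552.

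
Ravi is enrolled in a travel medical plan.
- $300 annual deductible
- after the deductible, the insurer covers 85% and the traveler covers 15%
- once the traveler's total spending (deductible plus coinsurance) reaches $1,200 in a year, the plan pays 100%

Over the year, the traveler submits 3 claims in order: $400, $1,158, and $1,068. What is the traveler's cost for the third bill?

$160.20

Claim 1 ($400): $300 finishes the deductible; $100 goes to coinsurance; coinsurance $100 × 15% = $15. Traveler pays $315; OOP now $315.
Claim 2 ($1,158): 15% coinsurance on $1,158 = $173.70. Traveler pays $173.70; OOP now $488.70.
Claim 3 ($1,068): 15% coinsurance on $1,068 = $160.20. Cost to traveler: $160.20. OOP to date $648.90.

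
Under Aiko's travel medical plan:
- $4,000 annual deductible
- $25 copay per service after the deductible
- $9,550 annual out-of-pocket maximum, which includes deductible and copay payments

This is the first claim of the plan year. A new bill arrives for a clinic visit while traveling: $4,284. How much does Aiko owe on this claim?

$4,025

Deductible not yet touched, so the first $4,000 of the bill goes to the deductible.
That leaves $4,284 − $4,000 = $284 for the copay.
Copay on this service: $25.
That puts the traveler's cost at $4,000 + $25 = $4,025 before any cap.
Cumulative spending $0 + $4,025 = $4,025 stays under the $9,550 maximum.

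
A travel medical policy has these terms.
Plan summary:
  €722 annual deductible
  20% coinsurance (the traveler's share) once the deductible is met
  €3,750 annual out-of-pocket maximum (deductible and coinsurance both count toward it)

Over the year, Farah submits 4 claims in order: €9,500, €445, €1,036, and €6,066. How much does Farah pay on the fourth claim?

€976.20

#1 (€9,500): €722 to deductible, leaving €8,778; traveler's 20% is €1,755.60. Traveler pays €2,477.60; OOP now €2,477.60.
#2 (€445): 20% coinsurance on €445 = €89. Cost to traveler: €89. OOP to date €2,566.60.
#3 (€1,036): deductible already satisfied, so traveler's share is 20% × €1,036 = €207.20. Traveler pays €207.20; OOP now €2,773.80.
#4 (€6,066): 20% coinsurance on €6,066 = €1,213.20. That would push OOP to €3,987, over the €3,750 cap, so traveler pays €3,750 − €2,773.80 = €976.20.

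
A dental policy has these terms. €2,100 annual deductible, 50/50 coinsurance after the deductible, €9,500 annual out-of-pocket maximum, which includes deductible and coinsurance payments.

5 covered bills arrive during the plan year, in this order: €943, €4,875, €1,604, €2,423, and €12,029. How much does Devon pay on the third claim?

€802

Claim 1 (€943): all of it applies to the deductible. Patient owes €943 (running OOP €943).
Claim 2 (€4,875): €1,157 to deductible, leaving €3,718; patient's 50% is €1,859. Cost to patient: €3,016. OOP to date €3,959.
Claim 3 (€1,604): deductible already satisfied, so patient's share is 50% × €1,604 = €802. Patient pays €802; OOP now €4,761.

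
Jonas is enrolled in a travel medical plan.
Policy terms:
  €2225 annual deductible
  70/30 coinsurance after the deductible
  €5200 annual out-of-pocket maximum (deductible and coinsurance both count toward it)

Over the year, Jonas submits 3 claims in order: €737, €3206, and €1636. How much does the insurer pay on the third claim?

#1 (€737): fully absorbed by the deductible. Cost to traveler: €737. OOP to date €737. Insurer: €737 − €737 = €0.
#2 (€3206): deductible takes €1488, €1718 remains; coinsurance €1718 × 30% = €515.40. Traveler owes €2003.40 (running OOP €2740.40). Insurer: €3206 − €2003.40 = €1202.60.
#3 (€1636): 30% coinsurance on €1636 = €490.80. Traveler pays €490.80; OOP now €3231.20. Insurer: €1636 − €490.80 = €1145.20.

€1145.20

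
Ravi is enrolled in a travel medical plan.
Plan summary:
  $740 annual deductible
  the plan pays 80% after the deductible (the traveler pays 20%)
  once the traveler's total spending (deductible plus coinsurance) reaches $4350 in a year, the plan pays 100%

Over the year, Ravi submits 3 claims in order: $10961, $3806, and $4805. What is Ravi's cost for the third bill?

#1 ($10961): $740 finishes the deductible; $10221 goes to coinsurance; 20% of $10221 = $2044.20. Traveler pays $2784.20; OOP now $2784.20.
#2 ($3806): 20% coinsurance on $3806 = $761.20. Traveler owes $761.20 (running OOP $3545.40).
#3 ($4805): 20% coinsurance on $4805 = $961. OOP would hit $4506.40 > $4350, so the cap limits the traveler to $4350 − $3545.40 = $804.60.

$804.60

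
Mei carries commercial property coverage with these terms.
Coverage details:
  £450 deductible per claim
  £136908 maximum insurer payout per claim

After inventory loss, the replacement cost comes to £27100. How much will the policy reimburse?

Less the £450 deductible: £27100 − £450 = £26650.
£26650 ≤ £136908, so the limit doesn't bind; insurer pays £26650.

£26650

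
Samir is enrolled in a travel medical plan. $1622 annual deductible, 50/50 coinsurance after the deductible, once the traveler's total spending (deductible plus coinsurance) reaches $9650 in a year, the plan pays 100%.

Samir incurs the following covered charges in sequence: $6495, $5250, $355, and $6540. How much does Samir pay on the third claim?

$177.50

Bill 1, $6495: deductible takes $1622, $4873 remains; 50% of $4873 = $2436.50. Traveler owes $4058.50 (running OOP $4058.50).
Bill 2, $5250: deductible already satisfied, so traveler's share is 50% × $5250 = $2625. Traveler pays $2625; OOP now $6683.50.
Bill 3, $355: deductible met; 50% of $355 = $177.50. Traveler pays $177.50; OOP now $6861.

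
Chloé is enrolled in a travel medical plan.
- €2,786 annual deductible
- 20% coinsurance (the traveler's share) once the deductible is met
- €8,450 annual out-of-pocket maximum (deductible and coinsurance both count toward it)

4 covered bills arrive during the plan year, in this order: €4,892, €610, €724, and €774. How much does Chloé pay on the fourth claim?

€154.80

#1 (€4,892): €2,786 finishes the deductible; €2,106 goes to coinsurance; traveler's 20% is €421.20. Cost to traveler: €3,207.20. OOP to date €3,207.20.
#2 (€610): deductible already satisfied, so traveler's share is 20% × €610 = €122. Cost to traveler: €122. OOP to date €3,329.20.
#3 (€724): 20% coinsurance on €724 = €144.80. Traveler owes €144.80 (running OOP €3,474).
#4 (€774): deductible met; 20% of €774 = €154.80. Traveler owes €154.80 (running OOP €3,628.80).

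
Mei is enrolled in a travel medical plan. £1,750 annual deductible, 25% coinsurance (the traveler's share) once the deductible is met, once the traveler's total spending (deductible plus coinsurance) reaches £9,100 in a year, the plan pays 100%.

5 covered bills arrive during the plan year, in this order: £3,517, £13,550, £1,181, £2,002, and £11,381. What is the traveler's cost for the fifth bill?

£2,725

#1 (£3,517): £1,750 finishes the deductible; £1,767 goes to coinsurance; traveler's 25% is £441.75. Traveler pays £2,191.75; OOP now £2,191.75.
#2 (£13,550): deductible already satisfied, so traveler's share is 25% × £13,550 = £3,387.50. Traveler pays £3,387.50; OOP now £5,579.25.
#3 (£1,181): 25% coinsurance on £1,181 = £295.25. Traveler owes £295.25 (running OOP £5,874.50).
#4 (£2,002): deductible met; 25% of £2,002 = £500.50. Cost to traveler: £500.50. OOP to date £6,375.
#5 (£11,381): 25% coinsurance on £11,381 = £2,845.25. OOP would hit £9,220.25 > £9,100, so the cap limits the traveler to £9,100 − £6,375 = £2,725.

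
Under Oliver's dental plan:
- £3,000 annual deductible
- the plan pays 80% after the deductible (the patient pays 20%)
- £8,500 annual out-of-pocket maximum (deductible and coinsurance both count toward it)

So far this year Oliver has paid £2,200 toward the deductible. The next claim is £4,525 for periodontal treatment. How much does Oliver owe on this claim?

£2,200 of the £3,000 deductible is already met, leaving £800.
The remaining £3,725 (= £4,525 − £800) moves to coinsurance.
20% of £3,725 = £745 falls to the patient.
So the patient owes £800 + £745 = £1,545 before any cap.
Year-to-date out-of-pocket becomes £2,200 + £1,545 = £3,745, still under the £8,500 maximum, so no cap applies.

£1,545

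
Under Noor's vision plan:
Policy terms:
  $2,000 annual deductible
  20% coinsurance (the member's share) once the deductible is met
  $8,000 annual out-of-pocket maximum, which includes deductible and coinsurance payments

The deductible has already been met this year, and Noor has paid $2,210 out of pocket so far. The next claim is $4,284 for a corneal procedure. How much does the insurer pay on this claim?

$3,427.20

The deductible is already satisfied, so the full bill goes to coinsurance.
20% of $4,284 = $856.80 falls to the member.
Total out-of-pocket so far would be $2,210 + $856.80 = $3,066.80, below the $8,000 cap — no reduction.
The insurer covers the remainder: $4,284 − $856.80 = $3,427.20.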